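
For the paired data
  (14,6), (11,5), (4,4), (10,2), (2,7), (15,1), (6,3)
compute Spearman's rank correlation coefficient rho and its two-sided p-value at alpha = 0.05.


Step 1: Rank x and y separately (midranks; no ties here).
rank(x): 14->6, 11->5, 4->2, 10->4, 2->1, 15->7, 6->3
rank(y): 6->6, 5->5, 4->4, 2->2, 7->7, 1->1, 3->3
Step 2: d_i = R_x(i) - R_y(i); compute d_i^2.
  (6-6)^2=0, (5-5)^2=0, (2-4)^2=4, (4-2)^2=4, (1-7)^2=36, (7-1)^2=36, (3-3)^2=0
sum(d^2) = 80.
Step 3: rho = 1 - 6*80 / (7*(7^2 - 1)) = 1 - 480/336 = -0.428571.
Step 4: Under H0, t = rho * sqrt((n-2)/(1-rho^2)) = -1.0607 ~ t(5).
Step 5: Two-sided p-value from the t-distribution with 5 df = 0.337368.
Step 6: alpha = 0.05. fail to reject H0.

rho = -0.4286, p = 0.337368, fail to reject H0 at alpha = 0.05.


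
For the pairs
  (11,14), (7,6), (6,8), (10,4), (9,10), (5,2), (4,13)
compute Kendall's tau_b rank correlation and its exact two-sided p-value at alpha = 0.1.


Step 1: Enumerate the 21 unordered pairs (i,j) with i<j and classify each by sign(x_j-x_i) * sign(y_j-y_i).
  (1,2):dx=-4,dy=-8->C; (1,3):dx=-5,dy=-6->C; (1,4):dx=-1,dy=-10->C; (1,5):dx=-2,dy=-4->C
  (1,6):dx=-6,dy=-12->C; (1,7):dx=-7,dy=-1->C; (2,3):dx=-1,dy=+2->D; (2,4):dx=+3,dy=-2->D
  (2,5):dx=+2,dy=+4->C; (2,6):dx=-2,dy=-4->C; (2,7):dx=-3,dy=+7->D; (3,4):dx=+4,dy=-4->D
  (3,5):dx=+3,dy=+2->C; (3,6):dx=-1,dy=-6->C; (3,7):dx=-2,dy=+5->D; (4,5):dx=-1,dy=+6->D
  (4,6):dx=-5,dy=-2->C; (4,7):dx=-6,dy=+9->D; (5,6):dx=-4,dy=-8->C; (5,7):dx=-5,dy=+3->D
  (6,7):dx=-1,dy=+11->D
Step 2: C = 12, D = 9, total pairs = 21.
Step 3: tau = (C - D)/(n(n-1)/2) = (12 - 9)/21 = 0.142857.
Step 4: Exact two-sided p-value (enumerate n! = 5040 permutations of y under H0): p = 0.772619.
Step 5: alpha = 0.1. fail to reject H0.

tau_b = 0.1429 (C=12, D=9), p = 0.772619, fail to reject H0.


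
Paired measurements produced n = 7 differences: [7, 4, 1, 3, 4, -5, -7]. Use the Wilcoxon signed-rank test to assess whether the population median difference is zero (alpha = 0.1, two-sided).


Step 1: Drop any zero differences (none here) and take |d_i|.
|d| = [7, 4, 1, 3, 4, 5, 7]
Step 2: Midrank |d_i| (ties get averaged ranks).
ranks: |7|->6.5, |4|->3.5, |1|->1, |3|->2, |4|->3.5, |5|->5, |7|->6.5
Step 3: Attach original signs; sum ranks with positive sign and with negative sign.
W+ = 6.5 + 3.5 + 1 + 2 + 3.5 = 16.5
W- = 5 + 6.5 = 11.5
(Check: W+ + W- = 28 should equal n(n+1)/2 = 28.)
Step 4: Test statistic W = min(W+, W-) = 11.5.
Step 5: Ties in |d|, so use the tie-corrected normal approximation.
        E[W] = n(n+1)/4 = 7*8/4 = 14.
        Tie groups: |d|=4 (t=2), |d|=7 (t=2); sum(t^3 - t) = 12.
        Var[W] = n(n+1)(2n+1)/24 - sum(t^3-t)/48 = 840/24 - 12/48 = 34.75.
        z = (W - E[W]) / sqrt(Var[W]) = (11.5 - 14) / 5.8949 = -0.4241.
        Two-sided p = 2*Phi(z) = 0.671497.
Step 6: alpha = 0.1. fail to reject H0.

W+ = 16.5, W- = 11.5, W = min = 11.5, p = 0.671497, fail to reject H0.


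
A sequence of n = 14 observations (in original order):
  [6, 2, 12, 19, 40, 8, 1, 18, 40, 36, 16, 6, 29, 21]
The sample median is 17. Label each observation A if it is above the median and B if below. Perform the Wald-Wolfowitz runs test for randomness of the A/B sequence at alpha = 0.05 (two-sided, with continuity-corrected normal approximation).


Step 1: Compute median = 17; label A = above, B = below.
Labels in order: BBBAABBAAABBAA  (n_A = 7, n_B = 7)
Step 2: Count runs R = 6.
Step 3: Under H0 (random ordering), E[R] = 2*n_A*n_B/(n_A+n_B) + 1 = 2*7*7/14 + 1 = 8.0000.
        Var[R] = 2*n_A*n_B*(2*n_A*n_B - n_A - n_B) / ((n_A+n_B)^2 * (n_A+n_B-1)) = 8232/2548 = 3.2308.
        SD[R] = 1.7974.
Step 4: Continuity-corrected z = (R + 0.5 - E[R]) / SD[R] = (6 + 0.5 - 8.0000) / 1.7974 = -0.8345.
Step 5: Two-sided p-value via normal approximation = 2*(1 - Phi(|z|)) = 0.403986.
Step 6: alpha = 0.05. fail to reject H0.

R = 6, z = -0.8345, p = 0.403986, fail to reject H0.


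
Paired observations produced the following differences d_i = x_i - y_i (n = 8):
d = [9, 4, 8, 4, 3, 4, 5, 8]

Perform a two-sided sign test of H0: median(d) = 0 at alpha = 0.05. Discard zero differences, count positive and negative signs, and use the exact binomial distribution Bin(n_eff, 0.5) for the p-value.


Step 1: Discard zero differences. Original n = 8; n_eff = number of nonzero differences = 8.
Nonzero differences (with sign): +9, +4, +8, +4, +3, +4, +5, +8
Step 2: Count signs: positive = 8, negative = 0.
Step 3: Under H0: P(positive) = 0.5, so the number of positives S ~ Bin(8, 0.5).
Step 4: Two-sided exact p-value = sum of Bin(8,0.5) probabilities at or below the observed probability = 0.007812.
Step 5: alpha = 0.05. reject H0.

n_eff = 8, pos = 8, neg = 0, p = 0.007812, reject H0.


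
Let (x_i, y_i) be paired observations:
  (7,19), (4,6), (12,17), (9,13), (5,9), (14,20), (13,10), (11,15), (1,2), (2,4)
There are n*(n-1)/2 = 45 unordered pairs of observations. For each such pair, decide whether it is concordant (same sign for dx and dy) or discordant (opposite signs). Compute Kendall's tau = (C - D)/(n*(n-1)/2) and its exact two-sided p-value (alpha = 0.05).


Step 1: Enumerate the 45 unordered pairs (i,j) with i<j and classify each by sign(x_j-x_i) * sign(y_j-y_i).
  (1,2):dx=-3,dy=-13->C; (1,3):dx=+5,dy=-2->D; (1,4):dx=+2,dy=-6->D; (1,5):dx=-2,dy=-10->C
  (1,6):dx=+7,dy=+1->C; (1,7):dx=+6,dy=-9->D; (1,8):dx=+4,dy=-4->D; (1,9):dx=-6,dy=-17->C
  (1,10):dx=-5,dy=-15->C; (2,3):dx=+8,dy=+11->C; (2,4):dx=+5,dy=+7->C; (2,5):dx=+1,dy=+3->C
  (2,6):dx=+10,dy=+14->C; (2,7):dx=+9,dy=+4->C; (2,8):dx=+7,dy=+9->C; (2,9):dx=-3,dy=-4->C
  (2,10):dx=-2,dy=-2->C; (3,4):dx=-3,dy=-4->C; (3,5):dx=-7,dy=-8->C; (3,6):dx=+2,dy=+3->C
  (3,7):dx=+1,dy=-7->D; (3,8):dx=-1,dy=-2->C; (3,9):dx=-11,dy=-15->C; (3,10):dx=-10,dy=-13->C
  (4,5):dx=-4,dy=-4->C; (4,6):dx=+5,dy=+7->C; (4,7):dx=+4,dy=-3->D; (4,8):dx=+2,dy=+2->C
  (4,9):dx=-8,dy=-11->C; (4,10):dx=-7,dy=-9->C; (5,6):dx=+9,dy=+11->C; (5,7):dx=+8,dy=+1->C
  (5,8):dx=+6,dy=+6->C; (5,9):dx=-4,dy=-7->C; (5,10):dx=-3,dy=-5->C; (6,7):dx=-1,dy=-10->C
  (6,8):dx=-3,dy=-5->C; (6,9):dx=-13,dy=-18->C; (6,10):dx=-12,dy=-16->C; (7,8):dx=-2,dy=+5->D
  (7,9):dx=-12,dy=-8->C; (7,10):dx=-11,dy=-6->C; (8,9):dx=-10,dy=-13->C; (8,10):dx=-9,dy=-11->C
  (9,10):dx=+1,dy=+2->C
Step 2: C = 38, D = 7, total pairs = 45.
Step 3: tau = (C - D)/(n(n-1)/2) = (38 - 7)/45 = 0.688889.
Step 4: Exact two-sided p-value (enumerate n! = 3628800 permutations of y under H0): p = 0.004687.
Step 5: alpha = 0.05. reject H0.

tau_b = 0.6889 (C=38, D=7), p = 0.004687, reject H0.


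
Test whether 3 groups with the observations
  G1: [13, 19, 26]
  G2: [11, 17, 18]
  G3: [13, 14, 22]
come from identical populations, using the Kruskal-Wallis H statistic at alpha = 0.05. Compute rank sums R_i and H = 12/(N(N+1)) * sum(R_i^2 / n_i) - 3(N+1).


Step 1: Combine all N = 9 observations and assign midranks.
sorted (value, group, rank): (11,G2,1), (13,G1,2.5), (13,G3,2.5), (14,G3,4), (17,G2,5), (18,G2,6), (19,G1,7), (22,G3,8), (26,G1,9)
Step 2: Sum ranks within each group.
R_1 = 18.5 (n_1 = 3)
R_2 = 12 (n_2 = 3)
R_3 = 14.5 (n_3 = 3)
Step 3: H = 12/(N(N+1)) * sum(R_i^2/n_i) - 3(N+1)
     = 12/(9*10) * (18.5^2/3 + 12^2/3 + 14.5^2/3) - 3*10
     = 0.133333 * 232.167 - 30
     = 0.955556.
Step 4: Ties present; correction factor C = 1 - 6/(9^3 - 9) = 0.991667. Corrected H = 0.955556 / 0.991667 = 0.963585.
Step 5: Under H0, H ~ chi^2(2); p-value = 0.617675.
Step 6: alpha = 0.05. fail to reject H0.

H = 0.9636, df = 2, p = 0.617675, fail to reject H0.


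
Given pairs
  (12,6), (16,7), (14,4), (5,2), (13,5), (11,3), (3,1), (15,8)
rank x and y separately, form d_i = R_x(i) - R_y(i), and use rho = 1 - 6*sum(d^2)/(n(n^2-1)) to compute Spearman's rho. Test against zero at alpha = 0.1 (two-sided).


Step 1: Rank x and y separately (midranks; no ties here).
rank(x): 12->4, 16->8, 14->6, 5->2, 13->5, 11->3, 3->1, 15->7
rank(y): 6->6, 7->7, 4->4, 2->2, 5->5, 3->3, 1->1, 8->8
Step 2: d_i = R_x(i) - R_y(i); compute d_i^2.
  (4-6)^2=4, (8-7)^2=1, (6-4)^2=4, (2-2)^2=0, (5-5)^2=0, (3-3)^2=0, (1-1)^2=0, (7-8)^2=1
sum(d^2) = 10.
Step 3: rho = 1 - 6*10 / (8*(8^2 - 1)) = 1 - 60/504 = 0.880952.
Step 4: Under H0, t = rho * sqrt((n-2)/(1-rho^2)) = 4.5601 ~ t(6).
Step 5: Two-sided p-value from the t-distribution with 6 df = 0.003850.
Step 6: alpha = 0.1. reject H0.

rho = 0.8810, p = 0.003850, reject H0 at alpha = 0.1.


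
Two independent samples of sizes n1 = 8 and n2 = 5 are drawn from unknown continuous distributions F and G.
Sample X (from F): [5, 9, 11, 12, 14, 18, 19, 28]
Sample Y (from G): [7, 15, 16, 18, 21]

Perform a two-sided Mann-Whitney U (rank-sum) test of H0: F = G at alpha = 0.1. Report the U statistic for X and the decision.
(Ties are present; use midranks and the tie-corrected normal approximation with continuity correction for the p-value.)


Step 1: Combine and sort all 13 observations; assign midranks.
sorted (value, group): (5,X), (7,Y), (9,X), (11,X), (12,X), (14,X), (15,Y), (16,Y), (18,X), (18,Y), (19,X), (21,Y), (28,X)
ranks: 5->1, 7->2, 9->3, 11->4, 12->5, 14->6, 15->7, 16->8, 18->9.5, 18->9.5, 19->11, 21->12, 28->13
Step 2: Rank sum for X: R1 = 1 + 3 + 4 + 5 + 6 + 9.5 + 11 + 13 = 52.5.
Step 3: U_X = R1 - n1(n1+1)/2 = 52.5 - 8*9/2 = 52.5 - 36 = 16.5.
       U_Y = n1*n2 - U_X = 40 - 16.5 = 23.5.
Step 4: Ties are present, so use the tie-corrected normal approximation (with continuity correction) for the p-value.
Step 5: p-value = 0.660111; compare to alpha = 0.1. fail to reject H0.

U_X = 16.5, p = 0.660111, fail to reject H0 at alpha = 0.1.


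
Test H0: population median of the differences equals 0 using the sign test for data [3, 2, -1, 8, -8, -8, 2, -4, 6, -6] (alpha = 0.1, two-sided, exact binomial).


Step 1: Discard zero differences. Original n = 10; n_eff = number of nonzero differences = 10.
Nonzero differences (with sign): +3, +2, -1, +8, -8, -8, +2, -4, +6, -6
Step 2: Count signs: positive = 5, negative = 5.
Step 3: Under H0: P(positive) = 0.5, so the number of positives S ~ Bin(10, 0.5).
Step 4: Two-sided exact p-value = sum of Bin(10,0.5) probabilities at or below the observed probability = 1.000000.
Step 5: alpha = 0.1. fail to reject H0.

n_eff = 10, pos = 5, neg = 5, p = 1.000000, fail to reject H0.


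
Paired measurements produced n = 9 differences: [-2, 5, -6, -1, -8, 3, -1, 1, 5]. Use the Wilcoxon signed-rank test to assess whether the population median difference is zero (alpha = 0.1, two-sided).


Step 1: Drop any zero differences (none here) and take |d_i|.
|d| = [2, 5, 6, 1, 8, 3, 1, 1, 5]
Step 2: Midrank |d_i| (ties get averaged ranks).
ranks: |2|->4, |5|->6.5, |6|->8, |1|->2, |8|->9, |3|->5, |1|->2, |1|->2, |5|->6.5
Step 3: Attach original signs; sum ranks with positive sign and with negative sign.
W+ = 6.5 + 5 + 2 + 6.5 = 20
W- = 4 + 8 + 2 + 9 + 2 = 25
(Check: W+ + W- = 45 should equal n(n+1)/2 = 45.)
Step 4: Test statistic W = min(W+, W-) = 20.
Step 5: Ties in |d|, so use the tie-corrected normal approximation.
        E[W] = n(n+1)/4 = 9*10/4 = 22.5.
        Tie groups: |d|=1 (t=3), |d|=5 (t=2); sum(t^3 - t) = 30.
        Var[W] = n(n+1)(2n+1)/24 - sum(t^3-t)/48 = 1710/24 - 30/48 = 70.625.
        z = (W - E[W]) / sqrt(Var[W]) = (20 - 22.5) / 8.4039 = -0.2975.
        Two-sided p = 2*Phi(z) = 0.766099.
Step 6: alpha = 0.1. fail to reject H0.

W+ = 20, W- = 25, W = min = 20, p = 0.766099, fail to reject H0.


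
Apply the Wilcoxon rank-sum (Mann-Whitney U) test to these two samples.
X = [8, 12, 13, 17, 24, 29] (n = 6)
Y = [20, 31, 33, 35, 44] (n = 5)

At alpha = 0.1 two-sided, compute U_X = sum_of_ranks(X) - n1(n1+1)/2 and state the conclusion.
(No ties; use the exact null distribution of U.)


Step 1: Combine and sort all 11 observations; assign midranks.
sorted (value, group): (8,X), (12,X), (13,X), (17,X), (20,Y), (24,X), (29,X), (31,Y), (33,Y), (35,Y), (44,Y)
ranks: 8->1, 12->2, 13->3, 17->4, 20->5, 24->6, 29->7, 31->8, 33->9, 35->10, 44->11
Step 2: Rank sum for X: R1 = 1 + 2 + 3 + 4 + 6 + 7 = 23.
Step 3: U_X = R1 - n1(n1+1)/2 = 23 - 6*7/2 = 23 - 21 = 2.
       U_Y = n1*n2 - U_X = 30 - 2 = 28.
Step 4: No ties, so the exact null distribution of U (based on enumerating the C(11,6) = 462 equally likely rank assignments) gives the two-sided p-value.
Step 5: p-value = 0.017316; compare to alpha = 0.1. reject H0.

U_X = 2, p = 0.017316, reject H0 at alpha = 0.1.


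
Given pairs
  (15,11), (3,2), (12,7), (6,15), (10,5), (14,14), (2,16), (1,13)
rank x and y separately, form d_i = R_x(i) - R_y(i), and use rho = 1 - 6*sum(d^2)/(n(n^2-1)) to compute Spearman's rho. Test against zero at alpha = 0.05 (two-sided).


Step 1: Rank x and y separately (midranks; no ties here).
rank(x): 15->8, 3->3, 12->6, 6->4, 10->5, 14->7, 2->2, 1->1
rank(y): 11->4, 2->1, 7->3, 15->7, 5->2, 14->6, 16->8, 13->5
Step 2: d_i = R_x(i) - R_y(i); compute d_i^2.
  (8-4)^2=16, (3-1)^2=4, (6-3)^2=9, (4-7)^2=9, (5-2)^2=9, (7-6)^2=1, (2-8)^2=36, (1-5)^2=16
sum(d^2) = 100.
Step 3: rho = 1 - 6*100 / (8*(8^2 - 1)) = 1 - 600/504 = -0.190476.
Step 4: Under H0, t = rho * sqrt((n-2)/(1-rho^2)) = -0.4753 ~ t(6).
Step 5: Two-sided p-value from the t-distribution with 6 df = 0.651401.
Step 6: alpha = 0.05. fail to reject H0.

rho = -0.1905, p = 0.651401, fail to reject H0 at alpha = 0.05.


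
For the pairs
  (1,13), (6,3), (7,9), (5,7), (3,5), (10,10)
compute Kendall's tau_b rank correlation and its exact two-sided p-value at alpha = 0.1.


Step 1: Enumerate the 15 unordered pairs (i,j) with i<j and classify each by sign(x_j-x_i) * sign(y_j-y_i).
  (1,2):dx=+5,dy=-10->D; (1,3):dx=+6,dy=-4->D; (1,4):dx=+4,dy=-6->D; (1,5):dx=+2,dy=-8->D
  (1,6):dx=+9,dy=-3->D; (2,3):dx=+1,dy=+6->C; (2,4):dx=-1,dy=+4->D; (2,5):dx=-3,dy=+2->D
  (2,6):dx=+4,dy=+7->C; (3,4):dx=-2,dy=-2->C; (3,5):dx=-4,dy=-4->C; (3,6):dx=+3,dy=+1->C
  (4,5):dx=-2,dy=-2->C; (4,6):dx=+5,dy=+3->C; (5,6):dx=+7,dy=+5->C
Step 2: C = 8, D = 7, total pairs = 15.
Step 3: tau = (C - D)/(n(n-1)/2) = (8 - 7)/15 = 0.066667.
Step 4: Exact two-sided p-value (enumerate n! = 720 permutations of y under H0): p = 1.000000.
Step 5: alpha = 0.1. fail to reject H0.

tau_b = 0.0667 (C=8, D=7), p = 1.000000, fail to reject H0.


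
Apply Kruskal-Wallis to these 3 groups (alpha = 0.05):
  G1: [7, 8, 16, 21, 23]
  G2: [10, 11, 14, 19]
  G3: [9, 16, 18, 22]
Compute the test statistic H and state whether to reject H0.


Step 1: Combine all N = 13 observations and assign midranks.
sorted (value, group, rank): (7,G1,1), (8,G1,2), (9,G3,3), (10,G2,4), (11,G2,5), (14,G2,6), (16,G1,7.5), (16,G3,7.5), (18,G3,9), (19,G2,10), (21,G1,11), (22,G3,12), (23,G1,13)
Step 2: Sum ranks within each group.
R_1 = 34.5 (n_1 = 5)
R_2 = 25 (n_2 = 4)
R_3 = 31.5 (n_3 = 4)
Step 3: H = 12/(N(N+1)) * sum(R_i^2/n_i) - 3(N+1)
     = 12/(13*14) * (34.5^2/5 + 25^2/4 + 31.5^2/4) - 3*14
     = 0.065934 * 642.362 - 42
     = 0.353571.
Step 4: Ties present; correction factor C = 1 - 6/(13^3 - 13) = 0.997253. Corrected H = 0.353571 / 0.997253 = 0.354545.
Step 5: Under H0, H ~ chi^2(2); p-value = 0.837551.
Step 6: alpha = 0.05. fail to reject H0.

H = 0.3545, df = 2, p = 0.837551, fail to reject H0.


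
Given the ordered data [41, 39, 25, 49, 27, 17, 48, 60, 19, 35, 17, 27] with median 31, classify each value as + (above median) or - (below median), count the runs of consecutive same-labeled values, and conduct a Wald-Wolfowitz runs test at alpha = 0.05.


Step 1: Compute median = 31; label A = above, B = below.
Labels in order: AABABBAABABB  (n_A = 6, n_B = 6)
Step 2: Count runs R = 8.
Step 3: Under H0 (random ordering), E[R] = 2*n_A*n_B/(n_A+n_B) + 1 = 2*6*6/12 + 1 = 7.0000.
        Var[R] = 2*n_A*n_B*(2*n_A*n_B - n_A - n_B) / ((n_A+n_B)^2 * (n_A+n_B-1)) = 4320/1584 = 2.7273.
        SD[R] = 1.6514.
Step 4: Continuity-corrected z = (R - 0.5 - E[R]) / SD[R] = (8 - 0.5 - 7.0000) / 1.6514 = 0.3028.
Step 5: Two-sided p-value via normal approximation = 2*(1 - Phi(|z|)) = 0.762069.
Step 6: alpha = 0.05. fail to reject H0.

R = 8, z = 0.3028, p = 0.762069, fail to reject H0.


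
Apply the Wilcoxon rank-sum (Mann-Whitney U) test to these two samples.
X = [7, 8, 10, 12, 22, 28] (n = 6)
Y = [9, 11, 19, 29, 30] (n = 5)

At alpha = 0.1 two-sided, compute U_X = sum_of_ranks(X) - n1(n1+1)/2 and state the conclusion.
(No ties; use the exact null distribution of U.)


Step 1: Combine and sort all 11 observations; assign midranks.
sorted (value, group): (7,X), (8,X), (9,Y), (10,X), (11,Y), (12,X), (19,Y), (22,X), (28,X), (29,Y), (30,Y)
ranks: 7->1, 8->2, 9->3, 10->4, 11->5, 12->6, 19->7, 22->8, 28->9, 29->10, 30->11
Step 2: Rank sum for X: R1 = 1 + 2 + 4 + 6 + 8 + 9 = 30.
Step 3: U_X = R1 - n1(n1+1)/2 = 30 - 6*7/2 = 30 - 21 = 9.
       U_Y = n1*n2 - U_X = 30 - 9 = 21.
Step 4: No ties, so the exact null distribution of U (based on enumerating the C(11,6) = 462 equally likely rank assignments) gives the two-sided p-value.
Step 5: p-value = 0.329004; compare to alpha = 0.1. fail to reject H0.

U_X = 9, p = 0.329004, fail to reject H0 at alpha = 0.1.


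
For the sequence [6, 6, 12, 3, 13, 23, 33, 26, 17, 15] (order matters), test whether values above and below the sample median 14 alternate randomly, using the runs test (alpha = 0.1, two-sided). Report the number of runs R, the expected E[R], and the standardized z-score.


Step 1: Compute median = 14; label A = above, B = below.
Labels in order: BBBBBAAAAA  (n_A = 5, n_B = 5)
Step 2: Count runs R = 2.
Step 3: Under H0 (random ordering), E[R] = 2*n_A*n_B/(n_A+n_B) + 1 = 2*5*5/10 + 1 = 6.0000.
        Var[R] = 2*n_A*n_B*(2*n_A*n_B - n_A - n_B) / ((n_A+n_B)^2 * (n_A+n_B-1)) = 2000/900 = 2.2222.
        SD[R] = 1.4907.
Step 4: Continuity-corrected z = (R + 0.5 - E[R]) / SD[R] = (2 + 0.5 - 6.0000) / 1.4907 = -2.3479.
Step 5: Two-sided p-value via normal approximation = 2*(1 - Phi(|z|)) = 0.018881.
Step 6: alpha = 0.1. reject H0.

R = 2, z = -2.3479, p = 0.018881, reject H0.


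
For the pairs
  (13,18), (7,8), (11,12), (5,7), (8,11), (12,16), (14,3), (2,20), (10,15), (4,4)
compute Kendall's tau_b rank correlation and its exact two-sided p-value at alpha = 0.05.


Step 1: Enumerate the 45 unordered pairs (i,j) with i<j and classify each by sign(x_j-x_i) * sign(y_j-y_i).
  (1,2):dx=-6,dy=-10->C; (1,3):dx=-2,dy=-6->C; (1,4):dx=-8,dy=-11->C; (1,5):dx=-5,dy=-7->C
  (1,6):dx=-1,dy=-2->C; (1,7):dx=+1,dy=-15->D; (1,8):dx=-11,dy=+2->D; (1,9):dx=-3,dy=-3->C
  (1,10):dx=-9,dy=-14->C; (2,3):dx=+4,dy=+4->C; (2,4):dx=-2,dy=-1->C; (2,5):dx=+1,dy=+3->C
  (2,6):dx=+5,dy=+8->C; (2,7):dx=+7,dy=-5->D; (2,8):dx=-5,dy=+12->D; (2,9):dx=+3,dy=+7->C
  (2,10):dx=-3,dy=-4->C; (3,4):dx=-6,dy=-5->C; (3,5):dx=-3,dy=-1->C; (3,6):dx=+1,dy=+4->C
  (3,7):dx=+3,dy=-9->D; (3,8):dx=-9,dy=+8->D; (3,9):dx=-1,dy=+3->D; (3,10):dx=-7,dy=-8->C
  (4,5):dx=+3,dy=+4->C; (4,6):dx=+7,dy=+9->C; (4,7):dx=+9,dy=-4->D; (4,8):dx=-3,dy=+13->D
  (4,9):dx=+5,dy=+8->C; (4,10):dx=-1,dy=-3->C; (5,6):dx=+4,dy=+5->C; (5,7):dx=+6,dy=-8->D
  (5,8):dx=-6,dy=+9->D; (5,9):dx=+2,dy=+4->C; (5,10):dx=-4,dy=-7->C; (6,7):dx=+2,dy=-13->D
  (6,8):dx=-10,dy=+4->D; (6,9):dx=-2,dy=-1->C; (6,10):dx=-8,dy=-12->C; (7,8):dx=-12,dy=+17->D
  (7,9):dx=-4,dy=+12->D; (7,10):dx=-10,dy=+1->D; (8,9):dx=+8,dy=-5->D; (8,10):dx=+2,dy=-16->D
  (9,10):dx=-6,dy=-11->C
Step 2: C = 27, D = 18, total pairs = 45.
Step 3: tau = (C - D)/(n(n-1)/2) = (27 - 18)/45 = 0.200000.
Step 4: Exact two-sided p-value (enumerate n! = 3628800 permutations of y under H0): p = 0.484313.
Step 5: alpha = 0.05. fail to reject H0.

tau_b = 0.2000 (C=27, D=18), p = 0.484313, fail to reject H0.


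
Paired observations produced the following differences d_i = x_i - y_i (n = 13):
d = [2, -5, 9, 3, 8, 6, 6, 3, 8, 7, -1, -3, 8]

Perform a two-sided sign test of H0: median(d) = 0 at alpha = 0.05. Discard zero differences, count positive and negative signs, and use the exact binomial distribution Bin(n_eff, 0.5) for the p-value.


Step 1: Discard zero differences. Original n = 13; n_eff = number of nonzero differences = 13.
Nonzero differences (with sign): +2, -5, +9, +3, +8, +6, +6, +3, +8, +7, -1, -3, +8
Step 2: Count signs: positive = 10, negative = 3.
Step 3: Under H0: P(positive) = 0.5, so the number of positives S ~ Bin(13, 0.5).
Step 4: Two-sided exact p-value = sum of Bin(13,0.5) probabilities at or below the observed probability = 0.092285.
Step 5: alpha = 0.05. fail to reject H0.

n_eff = 13, pos = 10, neg = 3, p = 0.092285, fail to reject H0.


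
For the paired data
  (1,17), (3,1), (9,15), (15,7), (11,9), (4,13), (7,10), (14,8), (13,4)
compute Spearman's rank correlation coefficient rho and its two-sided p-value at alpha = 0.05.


Step 1: Rank x and y separately (midranks; no ties here).
rank(x): 1->1, 3->2, 9->5, 15->9, 11->6, 4->3, 7->4, 14->8, 13->7
rank(y): 17->9, 1->1, 15->8, 7->3, 9->5, 13->7, 10->6, 8->4, 4->2
Step 2: d_i = R_x(i) - R_y(i); compute d_i^2.
  (1-9)^2=64, (2-1)^2=1, (5-8)^2=9, (9-3)^2=36, (6-5)^2=1, (3-7)^2=16, (4-6)^2=4, (8-4)^2=16, (7-2)^2=25
sum(d^2) = 172.
Step 3: rho = 1 - 6*172 / (9*(9^2 - 1)) = 1 - 1032/720 = -0.433333.
Step 4: Under H0, t = rho * sqrt((n-2)/(1-rho^2)) = -1.2721 ~ t(7).
Step 5: Two-sided p-value from the t-distribution with 7 df = 0.243952.
Step 6: alpha = 0.05. fail to reject H0.

rho = -0.4333, p = 0.243952, fail to reject H0 at alpha = 0.05.


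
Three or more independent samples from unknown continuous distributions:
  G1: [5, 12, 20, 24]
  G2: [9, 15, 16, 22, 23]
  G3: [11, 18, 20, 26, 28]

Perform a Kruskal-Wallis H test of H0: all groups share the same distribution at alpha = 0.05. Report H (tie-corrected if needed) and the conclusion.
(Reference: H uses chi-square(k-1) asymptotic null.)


Step 1: Combine all N = 14 observations and assign midranks.
sorted (value, group, rank): (5,G1,1), (9,G2,2), (11,G3,3), (12,G1,4), (15,G2,5), (16,G2,6), (18,G3,7), (20,G1,8.5), (20,G3,8.5), (22,G2,10), (23,G2,11), (24,G1,12), (26,G3,13), (28,G3,14)
Step 2: Sum ranks within each group.
R_1 = 25.5 (n_1 = 4)
R_2 = 34 (n_2 = 5)
R_3 = 45.5 (n_3 = 5)
Step 3: H = 12/(N(N+1)) * sum(R_i^2/n_i) - 3(N+1)
     = 12/(14*15) * (25.5^2/4 + 34^2/5 + 45.5^2/5) - 3*15
     = 0.057143 * 807.812 - 45
     = 1.160714.
Step 4: Ties present; correction factor C = 1 - 6/(14^3 - 14) = 0.997802. Corrected H = 1.160714 / 0.997802 = 1.163271.
Step 5: Under H0, H ~ chi^2(2); p-value = 0.558983.
Step 6: alpha = 0.05. fail to reject H0.

H = 1.1633, df = 2, p = 0.558983, fail to reject H0.


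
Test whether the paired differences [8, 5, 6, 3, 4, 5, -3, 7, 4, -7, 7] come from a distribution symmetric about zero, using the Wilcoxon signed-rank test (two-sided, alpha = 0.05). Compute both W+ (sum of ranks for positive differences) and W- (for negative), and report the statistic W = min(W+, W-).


Step 1: Drop any zero differences (none here) and take |d_i|.
|d| = [8, 5, 6, 3, 4, 5, 3, 7, 4, 7, 7]
Step 2: Midrank |d_i| (ties get averaged ranks).
ranks: |8|->11, |5|->5.5, |6|->7, |3|->1.5, |4|->3.5, |5|->5.5, |3|->1.5, |7|->9, |4|->3.5, |7|->9, |7|->9
Step 3: Attach original signs; sum ranks with positive sign and with negative sign.
W+ = 11 + 5.5 + 7 + 1.5 + 3.5 + 5.5 + 9 + 3.5 + 9 = 55.5
W- = 1.5 + 9 = 10.5
(Check: W+ + W- = 66 should equal n(n+1)/2 = 66.)
Step 4: Test statistic W = min(W+, W-) = 10.5.
Step 5: Ties in |d|, so use the tie-corrected normal approximation.
        E[W] = n(n+1)/4 = 11*12/4 = 33.
        Tie groups: |d|=3 (t=2), |d|=4 (t=2), |d|=5 (t=2), |d|=7 (t=3); sum(t^3 - t) = 42.
        Var[W] = n(n+1)(2n+1)/24 - sum(t^3-t)/48 = 3036/24 - 42/48 = 125.625.
        z = (W - E[W]) / sqrt(Var[W]) = (10.5 - 33) / 11.2083 = -2.0074.
        Two-sided p = 2*Phi(z) = 0.044702.
Step 6: alpha = 0.05. reject H0.

W+ = 55.5, W- = 10.5, W = min = 10.5, p = 0.044702, reject H0.


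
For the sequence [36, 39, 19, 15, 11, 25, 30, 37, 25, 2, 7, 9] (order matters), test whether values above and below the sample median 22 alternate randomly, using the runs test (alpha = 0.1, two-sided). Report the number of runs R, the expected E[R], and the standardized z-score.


Step 1: Compute median = 22; label A = above, B = below.
Labels in order: AABBBAAAABBB  (n_A = 6, n_B = 6)
Step 2: Count runs R = 4.
Step 3: Under H0 (random ordering), E[R] = 2*n_A*n_B/(n_A+n_B) + 1 = 2*6*6/12 + 1 = 7.0000.
        Var[R] = 2*n_A*n_B*(2*n_A*n_B - n_A - n_B) / ((n_A+n_B)^2 * (n_A+n_B-1)) = 4320/1584 = 2.7273.
        SD[R] = 1.6514.
Step 4: Continuity-corrected z = (R + 0.5 - E[R]) / SD[R] = (4 + 0.5 - 7.0000) / 1.6514 = -1.5138.
Step 5: Two-sided p-value via normal approximation = 2*(1 - Phi(|z|)) = 0.130070.
Step 6: alpha = 0.1. fail to reject H0.

R = 4, z = -1.5138, p = 0.130070, fail to reject H0.


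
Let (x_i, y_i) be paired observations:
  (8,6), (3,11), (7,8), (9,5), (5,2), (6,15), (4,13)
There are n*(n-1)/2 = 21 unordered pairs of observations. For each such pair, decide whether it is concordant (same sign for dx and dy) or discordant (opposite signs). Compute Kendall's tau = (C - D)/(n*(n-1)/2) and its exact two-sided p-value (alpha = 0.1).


Step 1: Enumerate the 21 unordered pairs (i,j) with i<j and classify each by sign(x_j-x_i) * sign(y_j-y_i).
  (1,2):dx=-5,dy=+5->D; (1,3):dx=-1,dy=+2->D; (1,4):dx=+1,dy=-1->D; (1,5):dx=-3,dy=-4->C
  (1,6):dx=-2,dy=+9->D; (1,7):dx=-4,dy=+7->D; (2,3):dx=+4,dy=-3->D; (2,4):dx=+6,dy=-6->D
  (2,5):dx=+2,dy=-9->D; (2,6):dx=+3,dy=+4->C; (2,7):dx=+1,dy=+2->C; (3,4):dx=+2,dy=-3->D
  (3,5):dx=-2,dy=-6->C; (3,6):dx=-1,dy=+7->D; (3,7):dx=-3,dy=+5->D; (4,5):dx=-4,dy=-3->C
  (4,6):dx=-3,dy=+10->D; (4,7):dx=-5,dy=+8->D; (5,6):dx=+1,dy=+13->C; (5,7):dx=-1,dy=+11->D
  (6,7):dx=-2,dy=-2->C
Step 2: C = 7, D = 14, total pairs = 21.
Step 3: tau = (C - D)/(n(n-1)/2) = (7 - 14)/21 = -0.333333.
Step 4: Exact two-sided p-value (enumerate n! = 5040 permutations of y under H0): p = 0.381349.
Step 5: alpha = 0.1. fail to reject H0.

tau_b = -0.3333 (C=7, D=14), p = 0.381349, fail to reject H0.


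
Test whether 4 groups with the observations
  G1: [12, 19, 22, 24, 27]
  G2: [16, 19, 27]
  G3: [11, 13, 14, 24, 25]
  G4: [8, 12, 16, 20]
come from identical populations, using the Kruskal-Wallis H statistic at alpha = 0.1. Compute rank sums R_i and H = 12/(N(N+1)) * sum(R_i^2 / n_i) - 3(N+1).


Step 1: Combine all N = 17 observations and assign midranks.
sorted (value, group, rank): (8,G4,1), (11,G3,2), (12,G1,3.5), (12,G4,3.5), (13,G3,5), (14,G3,6), (16,G2,7.5), (16,G4,7.5), (19,G1,9.5), (19,G2,9.5), (20,G4,11), (22,G1,12), (24,G1,13.5), (24,G3,13.5), (25,G3,15), (27,G1,16.5), (27,G2,16.5)
Step 2: Sum ranks within each group.
R_1 = 55 (n_1 = 5)
R_2 = 33.5 (n_2 = 3)
R_3 = 41.5 (n_3 = 5)
R_4 = 23 (n_4 = 4)
Step 3: H = 12/(N(N+1)) * sum(R_i^2/n_i) - 3(N+1)
     = 12/(17*18) * (55^2/5 + 33.5^2/3 + 41.5^2/5 + 23^2/4) - 3*18
     = 0.039216 * 1455.78 - 54
     = 3.089542.
Step 4: Ties present; correction factor C = 1 - 30/(17^3 - 17) = 0.993873. Corrected H = 3.089542 / 0.993873 = 3.108590.
Step 5: Under H0, H ~ chi^2(3); p-value = 0.375184.
Step 6: alpha = 0.1. fail to reject H0.

H = 3.1086, df = 3, p = 0.375184, fail to reject H0.


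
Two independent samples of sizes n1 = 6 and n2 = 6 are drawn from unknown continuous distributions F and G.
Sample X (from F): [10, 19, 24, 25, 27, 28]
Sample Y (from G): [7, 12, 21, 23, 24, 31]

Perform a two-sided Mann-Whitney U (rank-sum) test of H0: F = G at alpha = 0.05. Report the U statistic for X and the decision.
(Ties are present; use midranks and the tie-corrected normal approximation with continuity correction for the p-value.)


Step 1: Combine and sort all 12 observations; assign midranks.
sorted (value, group): (7,Y), (10,X), (12,Y), (19,X), (21,Y), (23,Y), (24,X), (24,Y), (25,X), (27,X), (28,X), (31,Y)
ranks: 7->1, 10->2, 12->3, 19->4, 21->5, 23->6, 24->7.5, 24->7.5, 25->9, 27->10, 28->11, 31->12
Step 2: Rank sum for X: R1 = 2 + 4 + 7.5 + 9 + 10 + 11 = 43.5.
Step 3: U_X = R1 - n1(n1+1)/2 = 43.5 - 6*7/2 = 43.5 - 21 = 22.5.
       U_Y = n1*n2 - U_X = 36 - 22.5 = 13.5.
Step 4: Ties are present, so use the tie-corrected normal approximation (with continuity correction) for the p-value.
Step 5: p-value = 0.521110; compare to alpha = 0.05. fail to reject H0.

U_X = 22.5, p = 0.521110, fail to reject H0 at alpha = 0.05.


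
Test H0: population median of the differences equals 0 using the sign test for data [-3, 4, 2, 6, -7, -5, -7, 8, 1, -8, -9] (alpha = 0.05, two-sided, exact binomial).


Step 1: Discard zero differences. Original n = 11; n_eff = number of nonzero differences = 11.
Nonzero differences (with sign): -3, +4, +2, +6, -7, -5, -7, +8, +1, -8, -9
Step 2: Count signs: positive = 5, negative = 6.
Step 3: Under H0: P(positive) = 0.5, so the number of positives S ~ Bin(11, 0.5).
Step 4: Two-sided exact p-value = sum of Bin(11,0.5) probabilities at or below the observed probability = 1.000000.
Step 5: alpha = 0.05. fail to reject H0.

n_eff = 11, pos = 5, neg = 6, p = 1.000000, fail to reject H0.


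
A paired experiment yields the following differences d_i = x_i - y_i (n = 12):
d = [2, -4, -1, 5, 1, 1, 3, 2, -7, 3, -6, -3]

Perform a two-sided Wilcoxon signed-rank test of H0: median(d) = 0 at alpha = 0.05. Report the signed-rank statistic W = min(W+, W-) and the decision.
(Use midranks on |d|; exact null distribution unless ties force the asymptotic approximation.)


Step 1: Drop any zero differences (none here) and take |d_i|.
|d| = [2, 4, 1, 5, 1, 1, 3, 2, 7, 3, 6, 3]
Step 2: Midrank |d_i| (ties get averaged ranks).
ranks: |2|->4.5, |4|->9, |1|->2, |5|->10, |1|->2, |1|->2, |3|->7, |2|->4.5, |7|->12, |3|->7, |6|->11, |3|->7
Step 3: Attach original signs; sum ranks with positive sign and with negative sign.
W+ = 4.5 + 10 + 2 + 2 + 7 + 4.5 + 7 = 37
W- = 9 + 2 + 12 + 11 + 7 = 41
(Check: W+ + W- = 78 should equal n(n+1)/2 = 78.)
Step 4: Test statistic W = min(W+, W-) = 37.
Step 5: Ties in |d|, so use the tie-corrected normal approximation.
        E[W] = n(n+1)/4 = 12*13/4 = 39.
        Tie groups: |d|=1 (t=3), |d|=2 (t=2), |d|=3 (t=3); sum(t^3 - t) = 54.
        Var[W] = n(n+1)(2n+1)/24 - sum(t^3-t)/48 = 3900/24 - 54/48 = 161.375.
        z = (W - E[W]) / sqrt(Var[W]) = (37 - 39) / 12.7033 = -0.1574.
        Two-sided p = 2*Phi(z) = 0.874899.
Step 6: alpha = 0.05. fail to reject H0.

W+ = 37, W- = 41, W = min = 37, p = 0.874899, fail to reject H0.


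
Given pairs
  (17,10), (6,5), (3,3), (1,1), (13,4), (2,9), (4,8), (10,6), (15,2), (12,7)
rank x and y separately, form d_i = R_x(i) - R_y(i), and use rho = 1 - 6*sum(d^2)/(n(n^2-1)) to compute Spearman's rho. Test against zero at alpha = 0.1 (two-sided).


Step 1: Rank x and y separately (midranks; no ties here).
rank(x): 17->10, 6->5, 3->3, 1->1, 13->8, 2->2, 4->4, 10->6, 15->9, 12->7
rank(y): 10->10, 5->5, 3->3, 1->1, 4->4, 9->9, 8->8, 6->6, 2->2, 7->7
Step 2: d_i = R_x(i) - R_y(i); compute d_i^2.
  (10-10)^2=0, (5-5)^2=0, (3-3)^2=0, (1-1)^2=0, (8-4)^2=16, (2-9)^2=49, (4-8)^2=16, (6-6)^2=0, (9-2)^2=49, (7-7)^2=0
sum(d^2) = 130.
Step 3: rho = 1 - 6*130 / (10*(10^2 - 1)) = 1 - 780/990 = 0.212121.
Step 4: Under H0, t = rho * sqrt((n-2)/(1-rho^2)) = 0.6139 ~ t(8).
Step 5: Two-sided p-value from the t-distribution with 8 df = 0.556306.
Step 6: alpha = 0.1. fail to reject H0.

rho = 0.2121, p = 0.556306, fail to reject H0 at alpha = 0.1.


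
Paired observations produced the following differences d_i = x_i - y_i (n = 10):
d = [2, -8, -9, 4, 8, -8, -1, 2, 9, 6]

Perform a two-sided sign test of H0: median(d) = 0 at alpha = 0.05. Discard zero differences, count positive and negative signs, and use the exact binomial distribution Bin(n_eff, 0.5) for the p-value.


Step 1: Discard zero differences. Original n = 10; n_eff = number of nonzero differences = 10.
Nonzero differences (with sign): +2, -8, -9, +4, +8, -8, -1, +2, +9, +6
Step 2: Count signs: positive = 6, negative = 4.
Step 3: Under H0: P(positive) = 0.5, so the number of positives S ~ Bin(10, 0.5).
Step 4: Two-sided exact p-value = sum of Bin(10,0.5) probabilities at or below the observed probability = 0.753906.
Step 5: alpha = 0.05. fail to reject H0.

n_eff = 10, pos = 6, neg = 4, p = 0.753906, fail to reject H0.


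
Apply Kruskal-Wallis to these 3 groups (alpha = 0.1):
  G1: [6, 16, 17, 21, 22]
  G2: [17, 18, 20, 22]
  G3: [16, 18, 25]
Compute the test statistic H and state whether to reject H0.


Step 1: Combine all N = 12 observations and assign midranks.
sorted (value, group, rank): (6,G1,1), (16,G1,2.5), (16,G3,2.5), (17,G1,4.5), (17,G2,4.5), (18,G2,6.5), (18,G3,6.5), (20,G2,8), (21,G1,9), (22,G1,10.5), (22,G2,10.5), (25,G3,12)
Step 2: Sum ranks within each group.
R_1 = 27.5 (n_1 = 5)
R_2 = 29.5 (n_2 = 4)
R_3 = 21 (n_3 = 3)
Step 3: H = 12/(N(N+1)) * sum(R_i^2/n_i) - 3(N+1)
     = 12/(12*13) * (27.5^2/5 + 29.5^2/4 + 21^2/3) - 3*13
     = 0.076923 * 515.812 - 39
     = 0.677885.
Step 4: Ties present; correction factor C = 1 - 24/(12^3 - 12) = 0.986014. Corrected H = 0.677885 / 0.986014 = 0.687500.
Step 5: Under H0, H ~ chi^2(2); p-value = 0.709106.
Step 6: alpha = 0.1. fail to reject H0.

H = 0.6875, df = 2, p = 0.709106, fail to reject H0.


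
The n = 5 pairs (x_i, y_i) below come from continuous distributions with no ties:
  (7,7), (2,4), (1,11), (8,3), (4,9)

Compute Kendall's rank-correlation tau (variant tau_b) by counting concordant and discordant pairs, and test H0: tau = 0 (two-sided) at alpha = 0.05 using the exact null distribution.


Step 1: Enumerate the 10 unordered pairs (i,j) with i<j and classify each by sign(x_j-x_i) * sign(y_j-y_i).
  (1,2):dx=-5,dy=-3->C; (1,3):dx=-6,dy=+4->D; (1,4):dx=+1,dy=-4->D; (1,5):dx=-3,dy=+2->D
  (2,3):dx=-1,dy=+7->D; (2,4):dx=+6,dy=-1->D; (2,5):dx=+2,dy=+5->C; (3,4):dx=+7,dy=-8->D
  (3,5):dx=+3,dy=-2->D; (4,5):dx=-4,dy=+6->D
Step 2: C = 2, D = 8, total pairs = 10.
Step 3: tau = (C - D)/(n(n-1)/2) = (2 - 8)/10 = -0.600000.
Step 4: Exact two-sided p-value (enumerate n! = 120 permutations of y under H0): p = 0.233333.
Step 5: alpha = 0.05. fail to reject H0.

tau_b = -0.6000 (C=2, D=8), p = 0.233333, fail to reject H0.


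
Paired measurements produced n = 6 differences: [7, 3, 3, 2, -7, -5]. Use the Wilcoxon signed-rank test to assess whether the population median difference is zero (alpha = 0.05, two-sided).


Step 1: Drop any zero differences (none here) and take |d_i|.
|d| = [7, 3, 3, 2, 7, 5]
Step 2: Midrank |d_i| (ties get averaged ranks).
ranks: |7|->5.5, |3|->2.5, |3|->2.5, |2|->1, |7|->5.5, |5|->4
Step 3: Attach original signs; sum ranks with positive sign and with negative sign.
W+ = 5.5 + 2.5 + 2.5 + 1 = 11.5
W- = 5.5 + 4 = 9.5
(Check: W+ + W- = 21 should equal n(n+1)/2 = 21.)
Step 4: Test statistic W = min(W+, W-) = 9.5.
Step 5: Ties in |d|, so use the tie-corrected normal approximation.
        E[W] = n(n+1)/4 = 6*7/4 = 10.5.
        Tie groups: |d|=3 (t=2), |d|=7 (t=2); sum(t^3 - t) = 12.
        Var[W] = n(n+1)(2n+1)/24 - sum(t^3-t)/48 = 546/24 - 12/48 = 22.5.
        z = (W - E[W]) / sqrt(Var[W]) = (9.5 - 10.5) / 4.7434 = -0.2108.
        Two-sided p = 2*Phi(z) = 0.833029.
Step 6: alpha = 0.05. fail to reject H0.

W+ = 11.5, W- = 9.5, W = min = 9.5, p = 0.833029, fail to reject H0.


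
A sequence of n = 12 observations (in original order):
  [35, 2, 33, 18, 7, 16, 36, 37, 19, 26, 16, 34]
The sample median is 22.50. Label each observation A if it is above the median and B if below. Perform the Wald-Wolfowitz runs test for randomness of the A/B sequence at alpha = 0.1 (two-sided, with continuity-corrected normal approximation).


Step 1: Compute median = 22.50; label A = above, B = below.
Labels in order: ABABBBAABABA  (n_A = 6, n_B = 6)
Step 2: Count runs R = 9.
Step 3: Under H0 (random ordering), E[R] = 2*n_A*n_B/(n_A+n_B) + 1 = 2*6*6/12 + 1 = 7.0000.
        Var[R] = 2*n_A*n_B*(2*n_A*n_B - n_A - n_B) / ((n_A+n_B)^2 * (n_A+n_B-1)) = 4320/1584 = 2.7273.
        SD[R] = 1.6514.
Step 4: Continuity-corrected z = (R - 0.5 - E[R]) / SD[R] = (9 - 0.5 - 7.0000) / 1.6514 = 0.9083.
Step 5: Two-sided p-value via normal approximation = 2*(1 - Phi(|z|)) = 0.363722.
Step 6: alpha = 0.1. fail to reject H0.

R = 9, z = 0.9083, p = 0.363722, fail to reject H0.


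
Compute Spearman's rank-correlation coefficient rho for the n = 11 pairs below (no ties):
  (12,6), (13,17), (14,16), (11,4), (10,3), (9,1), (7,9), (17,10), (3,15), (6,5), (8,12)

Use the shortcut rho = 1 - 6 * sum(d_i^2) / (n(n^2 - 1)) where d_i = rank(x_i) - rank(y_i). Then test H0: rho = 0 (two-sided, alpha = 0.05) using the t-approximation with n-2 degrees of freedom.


Step 1: Rank x and y separately (midranks; no ties here).
rank(x): 12->8, 13->9, 14->10, 11->7, 10->6, 9->5, 7->3, 17->11, 3->1, 6->2, 8->4
rank(y): 6->5, 17->11, 16->10, 4->3, 3->2, 1->1, 9->6, 10->7, 15->9, 5->4, 12->8
Step 2: d_i = R_x(i) - R_y(i); compute d_i^2.
  (8-5)^2=9, (9-11)^2=4, (10-10)^2=0, (7-3)^2=16, (6-2)^2=16, (5-1)^2=16, (3-6)^2=9, (11-7)^2=16, (1-9)^2=64, (2-4)^2=4, (4-8)^2=16
sum(d^2) = 170.
Step 3: rho = 1 - 6*170 / (11*(11^2 - 1)) = 1 - 1020/1320 = 0.227273.
Step 4: Under H0, t = rho * sqrt((n-2)/(1-rho^2)) = 0.7001 ~ t(9).
Step 5: Two-sided p-value from the t-distribution with 9 df = 0.501536.
Step 6: alpha = 0.05. fail to reject H0.

rho = 0.2273, p = 0.501536, fail to reject H0 at alpha = 0.05.


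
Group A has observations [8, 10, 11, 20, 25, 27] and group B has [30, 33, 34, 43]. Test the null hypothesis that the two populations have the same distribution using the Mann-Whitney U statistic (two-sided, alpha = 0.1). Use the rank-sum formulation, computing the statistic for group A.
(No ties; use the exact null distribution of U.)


Step 1: Combine and sort all 10 observations; assign midranks.
sorted (value, group): (8,X), (10,X), (11,X), (20,X), (25,X), (27,X), (30,Y), (33,Y), (34,Y), (43,Y)
ranks: 8->1, 10->2, 11->3, 20->4, 25->5, 27->6, 30->7, 33->8, 34->9, 43->10
Step 2: Rank sum for X: R1 = 1 + 2 + 3 + 4 + 5 + 6 = 21.
Step 3: U_X = R1 - n1(n1+1)/2 = 21 - 6*7/2 = 21 - 21 = 0.
       U_Y = n1*n2 - U_X = 24 - 0 = 24.
Step 4: No ties, so the exact null distribution of U (based on enumerating the C(10,6) = 210 equally likely rank assignments) gives the two-sided p-value.
Step 5: p-value = 0.009524; compare to alpha = 0.1. reject H0.

U_X = 0, p = 0.009524, reject H0 at alpha = 0.1.


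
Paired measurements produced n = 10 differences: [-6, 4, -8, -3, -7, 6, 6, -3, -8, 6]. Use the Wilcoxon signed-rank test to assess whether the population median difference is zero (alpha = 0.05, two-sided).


Step 1: Drop any zero differences (none here) and take |d_i|.
|d| = [6, 4, 8, 3, 7, 6, 6, 3, 8, 6]
Step 2: Midrank |d_i| (ties get averaged ranks).
ranks: |6|->5.5, |4|->3, |8|->9.5, |3|->1.5, |7|->8, |6|->5.5, |6|->5.5, |3|->1.5, |8|->9.5, |6|->5.5
Step 3: Attach original signs; sum ranks with positive sign and with negative sign.
W+ = 3 + 5.5 + 5.5 + 5.5 = 19.5
W- = 5.5 + 9.5 + 1.5 + 8 + 1.5 + 9.5 = 35.5
(Check: W+ + W- = 55 should equal n(n+1)/2 = 55.)
Step 4: Test statistic W = min(W+, W-) = 19.5.
Step 5: Ties in |d|, so use the tie-corrected normal approximation.
        E[W] = n(n+1)/4 = 10*11/4 = 27.5.
        Tie groups: |d|=3 (t=2), |d|=6 (t=4), |d|=8 (t=2); sum(t^3 - t) = 72.
        Var[W] = n(n+1)(2n+1)/24 - sum(t^3-t)/48 = 2310/24 - 72/48 = 94.75.
        z = (W - E[W]) / sqrt(Var[W]) = (19.5 - 27.5) / 9.7340 = -0.8219.
        Two-sided p = 2*Phi(z) = 0.411154.
Step 6: alpha = 0.05. fail to reject H0.

W+ = 19.5, W- = 35.5, W = min = 19.5, p = 0.411154, fail to reject H0.


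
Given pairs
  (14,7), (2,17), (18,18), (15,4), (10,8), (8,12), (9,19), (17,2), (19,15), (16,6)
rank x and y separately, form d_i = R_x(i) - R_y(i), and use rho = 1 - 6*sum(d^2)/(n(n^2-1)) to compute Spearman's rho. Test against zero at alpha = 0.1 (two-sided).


Step 1: Rank x and y separately (midranks; no ties here).
rank(x): 14->5, 2->1, 18->9, 15->6, 10->4, 8->2, 9->3, 17->8, 19->10, 16->7
rank(y): 7->4, 17->8, 18->9, 4->2, 8->5, 12->6, 19->10, 2->1, 15->7, 6->3
Step 2: d_i = R_x(i) - R_y(i); compute d_i^2.
  (5-4)^2=1, (1-8)^2=49, (9-9)^2=0, (6-2)^2=16, (4-5)^2=1, (2-6)^2=16, (3-10)^2=49, (8-1)^2=49, (10-7)^2=9, (7-3)^2=16
sum(d^2) = 206.
Step 3: rho = 1 - 6*206 / (10*(10^2 - 1)) = 1 - 1236/990 = -0.248485.
Step 4: Under H0, t = rho * sqrt((n-2)/(1-rho^2)) = -0.7256 ~ t(8).
Step 5: Two-sided p-value from the t-distribution with 8 df = 0.488776.
Step 6: alpha = 0.1. fail to reject H0.

rho = -0.2485, p = 0.488776, fail to reject H0 at alpha = 0.1.


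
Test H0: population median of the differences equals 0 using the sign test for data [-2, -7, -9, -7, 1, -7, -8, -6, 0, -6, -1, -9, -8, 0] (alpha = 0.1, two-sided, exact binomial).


Step 1: Discard zero differences. Original n = 14; n_eff = number of nonzero differences = 12.
Nonzero differences (with sign): -2, -7, -9, -7, +1, -7, -8, -6, -6, -1, -9, -8
Step 2: Count signs: positive = 1, negative = 11.
Step 3: Under H0: P(positive) = 0.5, so the number of positives S ~ Bin(12, 0.5).
Step 4: Two-sided exact p-value = sum of Bin(12,0.5) probabilities at or below the observed probability = 0.006348.
Step 5: alpha = 0.1. reject H0.

n_eff = 12, pos = 1, neg = 11, p = 0.006348, reject H0.
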